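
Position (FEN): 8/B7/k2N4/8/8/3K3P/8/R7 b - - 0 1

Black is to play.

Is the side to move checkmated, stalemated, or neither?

checkmate

Black to move; black king on a6.
In check: yes, from the white rook on a1.
King squares — a5: attacked by Ra1; b5: attacked by Nd6; b6: attacked by Ba7; a7: attacked by Ra1; b7: attacked by Nd6.
Legal moves for Black: none.
In check with no legal moves → checkmate.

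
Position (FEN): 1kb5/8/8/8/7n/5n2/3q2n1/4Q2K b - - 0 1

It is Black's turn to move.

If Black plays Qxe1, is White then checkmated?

After Qxe1: white king on h1; in check: yes, from the black queen on e1.
King squares — g1: attacked by Qe1; g2: attacked by Nh4; h2: attacked by Nf3.
White has no legal moves → checkmate.

yes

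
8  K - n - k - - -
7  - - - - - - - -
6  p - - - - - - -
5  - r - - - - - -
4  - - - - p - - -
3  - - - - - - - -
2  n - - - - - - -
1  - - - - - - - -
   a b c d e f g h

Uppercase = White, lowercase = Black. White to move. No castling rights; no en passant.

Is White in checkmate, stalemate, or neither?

stalemate

White to move; white king on a8.
In check: no.
King squares — a7: attacked by Nc8; b7: attacked by Rb5; b8: attacked by Rb5.
Legal moves for White: none.
Not in check and no legal moves → stalemate.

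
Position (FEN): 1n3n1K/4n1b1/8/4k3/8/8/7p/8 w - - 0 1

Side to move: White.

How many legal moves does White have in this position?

White to move; king on h8.
In check: yes, from the black bishop on g7.
Legal moves: Kxg7.
Count: 1.

1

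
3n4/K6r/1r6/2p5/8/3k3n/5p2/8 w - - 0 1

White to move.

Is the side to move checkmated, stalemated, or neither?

neither

White to move; white king on a7.
In check: yes, from the black rook on h7.
King squares — a6: attacked by Rb6; b6: available; b7: attacked by Rb6; a8: available; b8: attacked by Rb6.
Legal moves for White: Ka8, Kxb6.
White is in check but has 2 legal moves → neither.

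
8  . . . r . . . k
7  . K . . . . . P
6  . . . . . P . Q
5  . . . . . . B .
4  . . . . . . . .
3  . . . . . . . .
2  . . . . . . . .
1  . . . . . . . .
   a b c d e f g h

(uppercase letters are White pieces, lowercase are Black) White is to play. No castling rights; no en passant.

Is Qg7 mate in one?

yes

After Qg7: black king on h8; in check: yes, from the white queen on g7.
King squares — g7: attacked by Pf6; h7: attacked by Qg7; g8: attacked by Qg7.
Black has no legal moves → checkmate.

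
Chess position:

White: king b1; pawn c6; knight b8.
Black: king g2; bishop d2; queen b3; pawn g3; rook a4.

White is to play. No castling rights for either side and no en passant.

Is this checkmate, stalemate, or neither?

White to move; white king on b1.
In check: yes, from the black queen on b3.
King squares — a1: attacked by Ra4; c1: attacked by Bd2; a2: attacked by Qb3; b2: attacked by Qb3; c2: attacked by Qb3.
Legal moves for White: none.
In check with no legal moves → checkmate.

checkmate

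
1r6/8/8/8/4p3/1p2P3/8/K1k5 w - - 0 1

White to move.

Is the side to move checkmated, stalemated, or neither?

White to move; white king on a1.
In check: no.
King squares — b1: attacked by Kc1; a2: attacked by Pb3; b2: attacked by Kc1.
Legal moves for White: none.
Not in check and no legal moves → stalemate.

stalemate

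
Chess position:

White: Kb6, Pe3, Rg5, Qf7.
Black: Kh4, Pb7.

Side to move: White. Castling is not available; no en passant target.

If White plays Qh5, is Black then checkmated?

After Qh5: black king on h4; in check: yes, from the white queen on h5.
King squares — g3: attacked by Rg5; h3: attacked by Qh5; g4: attacked by Rg5; g5: attacked by Qh5; h5: attacked by Rg5.
Black has no legal moves → checkmate.

yes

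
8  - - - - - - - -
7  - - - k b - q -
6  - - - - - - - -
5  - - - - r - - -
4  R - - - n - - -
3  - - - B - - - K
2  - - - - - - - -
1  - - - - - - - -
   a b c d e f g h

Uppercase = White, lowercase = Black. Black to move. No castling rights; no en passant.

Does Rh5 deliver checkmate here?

yes

After Rh5: white king on h3; in check: yes, from the black rook on h5.
King squares — g2: attacked by Qg7; h2: attacked by Rh5; g3: attacked by Ne4; g4: attacked by Qg7; h4: attacked by Rh5.
White has no legal moves → checkmate.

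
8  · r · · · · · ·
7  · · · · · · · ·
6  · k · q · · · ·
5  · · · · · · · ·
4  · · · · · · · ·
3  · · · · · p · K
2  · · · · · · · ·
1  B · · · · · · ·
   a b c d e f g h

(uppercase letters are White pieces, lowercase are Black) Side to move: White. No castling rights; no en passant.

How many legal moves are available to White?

9

White to move; king on h3.
In check: no.
Legal moves: Kh4, Kg4, Bh8, Bg7, Bf6, Be5, Bd4+, Bc3, Bb2.
Count: 9.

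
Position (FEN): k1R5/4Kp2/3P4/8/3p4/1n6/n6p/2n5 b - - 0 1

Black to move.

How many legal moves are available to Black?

Black to move; king on a8.
In check: yes, from the white rook on c8.
Legal moves: Kb7, Ka7.
Count: 2.

2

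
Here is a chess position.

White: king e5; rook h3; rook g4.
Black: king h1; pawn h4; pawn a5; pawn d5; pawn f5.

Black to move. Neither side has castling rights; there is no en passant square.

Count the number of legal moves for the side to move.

0

Black to move; king on h1.
In check: yes, from the white rook on h3.
Legal moves: none.
Count: 0.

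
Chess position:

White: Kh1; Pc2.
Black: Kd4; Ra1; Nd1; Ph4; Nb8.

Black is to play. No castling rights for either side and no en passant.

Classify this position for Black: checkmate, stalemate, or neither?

Black to move; black king on d4.
In check: no.
Legal moves for Black include: Nd7, Nc6, Na6, Ke5, Kd5, Kc5, Ke4, Kc4, Ke3, Kc3, Ne3+, Nc3+, Nf2+, Nb2+, Ra8, Ra7, Ra6, Ra5, ... (list truncated; more exist).
Black has legal moves and is not in check → neither.

neither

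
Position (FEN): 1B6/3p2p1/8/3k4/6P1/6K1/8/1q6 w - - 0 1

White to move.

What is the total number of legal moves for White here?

13

White to move; king on g3.
In check: no.
Legal moves: Bc7, Ba7, Bd6, Be5, Bf4, Kh4, Kf4, Kh3, Kf3, Kh2, Kg2, Kf2, g5.
Count: 13.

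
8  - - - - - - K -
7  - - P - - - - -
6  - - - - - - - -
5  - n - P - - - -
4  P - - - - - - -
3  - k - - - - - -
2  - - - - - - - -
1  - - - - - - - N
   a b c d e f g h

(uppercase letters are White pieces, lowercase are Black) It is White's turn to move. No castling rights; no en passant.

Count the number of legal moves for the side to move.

White to move; king on g8.
In check: no.
Legal moves: Kh8, Kf8, Kh7, Kg7, Kf7, Ng3, Nf2, axb5, c8=Q, c8=R, c8=B, c8=N, d6, a5.
Count: 14.

14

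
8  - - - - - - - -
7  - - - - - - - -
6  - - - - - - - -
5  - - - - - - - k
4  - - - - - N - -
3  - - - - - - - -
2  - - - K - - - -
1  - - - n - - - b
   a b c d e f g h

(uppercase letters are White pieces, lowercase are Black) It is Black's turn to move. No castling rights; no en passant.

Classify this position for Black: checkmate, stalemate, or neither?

Black to move; black king on h5.
In check: yes, from the white knight on f4.
King squares — g4: available; h4: available; g5: available; g6: attacked by Nf4; h6: available.
Legal moves for Black: Kh6, Kg5, Kh4, Kg4.
Black is in check but has 4 legal moves → neither.

neither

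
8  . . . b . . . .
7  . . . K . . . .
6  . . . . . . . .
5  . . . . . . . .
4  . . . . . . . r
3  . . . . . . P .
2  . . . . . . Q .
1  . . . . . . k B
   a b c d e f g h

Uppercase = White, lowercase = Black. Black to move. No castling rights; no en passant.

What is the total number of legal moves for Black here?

Black to move; king on g1.
In check: yes, from the white queen on g2.
Legal moves: none.
Count: 0.

0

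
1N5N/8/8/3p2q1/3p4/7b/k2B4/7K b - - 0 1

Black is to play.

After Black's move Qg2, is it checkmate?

yes

After Qg2: white king on h1; in check: yes, from the black queen on g2.
King squares — g1: attacked by Qg2; g2: attacked by Bh3; h2: attacked by Qg2.
White has no legal moves → checkmate.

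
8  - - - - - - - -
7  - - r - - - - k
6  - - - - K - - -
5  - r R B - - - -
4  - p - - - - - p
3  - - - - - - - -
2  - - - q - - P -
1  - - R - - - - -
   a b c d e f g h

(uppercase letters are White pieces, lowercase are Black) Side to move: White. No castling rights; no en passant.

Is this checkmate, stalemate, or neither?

White to move; white king on e6.
In check: no.
Legal moves for White include: Kf6, Kd6, Kf5, Ke5, Ba8, Bb7, Bc6, Be4+, Bc4, Bf3, Bb3, Ba2, Rxc7+, Rc6, Rxb5, R5c4, R5c3, R5c2, ... (list truncated; more exist).
White has legal moves and is not in check → neither.

neither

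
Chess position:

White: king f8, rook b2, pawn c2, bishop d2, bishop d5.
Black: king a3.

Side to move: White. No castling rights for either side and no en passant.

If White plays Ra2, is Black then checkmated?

yes

After Ra2: black king on a3; in check: yes, from the white rook on a2.
King squares — a2: attacked by Bd5; b2: attacked by Ra2; b3: attacked by Pc2; a4: attacked by Ra2; b4: attacked by Bd2.
Black has no legal moves → checkmate.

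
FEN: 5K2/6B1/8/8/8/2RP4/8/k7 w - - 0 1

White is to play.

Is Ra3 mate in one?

no

After Ra3: black king on a1; in check: yes, from the white rook on a3 and the white bishop on g7.
Black has 1 legal reply: Kb1.
In check but a legal move exists → not checkmate.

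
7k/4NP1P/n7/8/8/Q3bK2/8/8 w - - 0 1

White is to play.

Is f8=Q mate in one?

no

After f8=Q: black king on h8; in check: yes, from the white queen on f8.
Black has 1 legal reply: Kxh7.
In check but a legal move exists → not checkmate.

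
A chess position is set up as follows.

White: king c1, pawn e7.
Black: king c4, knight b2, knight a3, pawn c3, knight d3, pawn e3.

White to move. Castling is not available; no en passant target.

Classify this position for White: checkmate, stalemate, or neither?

checkmate

White to move; white king on c1.
In check: yes, from the black knight on d3.
King squares — b1: attacked by Na3; d1: attacked by Nb2; b2: attacked by Pc3; c2: attacked by Na3; d2: attacked by Pc3.
Legal moves for White: none.
In check with no legal moves → checkmate.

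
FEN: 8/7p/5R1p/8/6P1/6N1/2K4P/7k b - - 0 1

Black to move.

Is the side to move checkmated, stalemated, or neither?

neither

Black to move; black king on h1.
In check: yes, from the white knight on g3.
Legal moves for Black: Kxh2, Kg2, Kg1.
Black is in check but has 3 legal moves → neither.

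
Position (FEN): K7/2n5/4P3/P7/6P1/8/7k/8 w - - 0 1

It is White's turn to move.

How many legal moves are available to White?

3

White to move; king on a8.
In check: yes, from the black knight on c7.
Legal moves: Kb8, Kb7, Ka7.
Count: 3.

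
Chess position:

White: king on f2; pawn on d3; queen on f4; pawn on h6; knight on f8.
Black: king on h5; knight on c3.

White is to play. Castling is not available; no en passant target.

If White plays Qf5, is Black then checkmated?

After Qf5: black king on h5; in check: yes, from the white queen on f5.
Black has 2 legal replies: Kxh6, Kh4.
In check but a legal move exists → not checkmate.

no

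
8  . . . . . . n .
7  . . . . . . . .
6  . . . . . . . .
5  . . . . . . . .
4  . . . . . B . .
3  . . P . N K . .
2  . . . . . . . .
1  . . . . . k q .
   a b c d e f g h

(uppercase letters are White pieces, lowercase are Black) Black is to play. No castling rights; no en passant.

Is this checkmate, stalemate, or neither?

neither

Black to move; black king on f1.
In check: yes, from the white knight on e3.
Legal moves for Black: Ke1, Qxe3+.
Black is in check but has 2 legal moves → neither.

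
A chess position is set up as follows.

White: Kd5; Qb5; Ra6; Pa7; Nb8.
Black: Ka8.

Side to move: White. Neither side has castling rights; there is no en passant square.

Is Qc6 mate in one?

yes

After Qc6: black king on a8; in check: yes, from the white queen on c6.
King squares — a7: attacked by Ra6; b7: attacked by Qc6; b8: attacked by Pa7.
Black has no legal moves → checkmate.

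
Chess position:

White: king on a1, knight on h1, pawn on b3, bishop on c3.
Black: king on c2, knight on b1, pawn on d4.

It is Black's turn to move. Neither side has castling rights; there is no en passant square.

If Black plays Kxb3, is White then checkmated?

no

After Kxb3: white king on a1; in check: no.
White is not in check, so this cannot be checkmate.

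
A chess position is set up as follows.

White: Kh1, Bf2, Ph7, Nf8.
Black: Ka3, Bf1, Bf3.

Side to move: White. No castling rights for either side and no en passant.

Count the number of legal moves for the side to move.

White to move; king on h1.
In check: yes, from the black bishop on f3.
Legal moves: Kh2, Kg1.
Count: 2.

2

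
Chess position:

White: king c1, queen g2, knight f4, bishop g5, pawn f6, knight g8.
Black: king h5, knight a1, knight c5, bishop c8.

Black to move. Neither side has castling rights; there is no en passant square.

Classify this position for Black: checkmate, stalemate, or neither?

checkmate

Black to move; black king on h5.
In check: yes, from the white knight on f4.
King squares — g4: attacked by Qg2; h4: attacked by Bg5; g5: attacked by Qg2; g6: attacked by Nf4; h6: attacked by Bg5.
Legal moves for Black: none.
In check with no legal moves → checkmate.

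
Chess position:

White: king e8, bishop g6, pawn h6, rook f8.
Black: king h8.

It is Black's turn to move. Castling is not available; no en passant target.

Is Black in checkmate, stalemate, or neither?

Black to move; black king on h8.
In check: yes, from the white rook on f8.
King squares — g7: attacked by Ph6; h7: attacked by Bg6; g8: attacked by Rf8.
Legal moves for Black: none.
In check with no legal moves → checkmate.

checkmate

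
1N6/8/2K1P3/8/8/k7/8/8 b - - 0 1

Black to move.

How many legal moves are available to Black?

Black to move; king on a3.
In check: no.
Legal moves: Kb4, Ka4, Kb3, Kb2, Ka2.
Count: 5.

5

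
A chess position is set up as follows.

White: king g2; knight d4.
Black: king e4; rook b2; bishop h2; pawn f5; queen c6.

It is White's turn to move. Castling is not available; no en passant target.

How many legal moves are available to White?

White to move; king on g2.
In check: yes, from the black rook on b2.
Legal moves: Kh3, Kh1, Kf1, Ne2, Nc2.
Count: 5.

5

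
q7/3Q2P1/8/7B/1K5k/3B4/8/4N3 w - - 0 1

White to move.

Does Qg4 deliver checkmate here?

yes

After Qg4: black king on h4; in check: yes, from the white queen on g4.
King squares — g3: attacked by Qg4; h3: attacked by Qg4; g4: attacked by Bh5; g5: attacked by Qg4; h5: attacked by Qg4.
Black has no legal moves → checkmate.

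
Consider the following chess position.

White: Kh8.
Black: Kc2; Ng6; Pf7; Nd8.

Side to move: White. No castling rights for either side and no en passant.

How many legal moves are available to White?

White to move; king on h8.
In check: yes, from the black knight on g6.
Legal moves: Kg8, Kh7, Kg7.
Count: 3.

3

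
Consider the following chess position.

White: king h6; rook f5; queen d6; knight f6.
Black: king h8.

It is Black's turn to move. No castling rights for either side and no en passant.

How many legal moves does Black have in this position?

Black to move; king on h8.
In check: no.
Legal moves: none.
Count: 0.

0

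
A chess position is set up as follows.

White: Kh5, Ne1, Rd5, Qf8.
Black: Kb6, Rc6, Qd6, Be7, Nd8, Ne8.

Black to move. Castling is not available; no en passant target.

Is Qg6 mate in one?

yes

After Qg6: white king on h5; in check: yes, from the black queen on g6.
King squares — g4: attacked by Qg6; h4: attacked by Be7; g5: attacked by Qg6; g6: attacked by Rc6; h6: attacked by Qg6.
White has no legal moves → checkmate.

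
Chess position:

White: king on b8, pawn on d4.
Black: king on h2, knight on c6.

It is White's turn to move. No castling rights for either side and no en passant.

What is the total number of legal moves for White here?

4

White to move; king on b8.
In check: yes, from the black knight on c6.
Legal moves: Kc8, Ka8, Kc7, Kb7.
Count: 4.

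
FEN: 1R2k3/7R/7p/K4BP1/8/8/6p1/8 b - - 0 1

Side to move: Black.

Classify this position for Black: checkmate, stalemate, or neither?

Black to move; black king on e8.
In check: yes, from the white rook on b8.
King squares — d7: attacked by Bf5; e7: attacked by Rh7; f7: attacked by Rh7; d8: attacked by Rb8; f8: attacked by Rb8.
Legal moves for Black: none.
In check with no legal moves → checkmate.

checkmate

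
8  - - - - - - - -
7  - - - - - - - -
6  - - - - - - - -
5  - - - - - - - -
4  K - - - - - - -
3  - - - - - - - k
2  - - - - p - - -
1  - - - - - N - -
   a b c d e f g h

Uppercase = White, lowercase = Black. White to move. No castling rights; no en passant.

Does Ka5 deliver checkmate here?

no

After Ka5: black king on h3; in check: no.
Black is not in check, so this cannot be checkmate.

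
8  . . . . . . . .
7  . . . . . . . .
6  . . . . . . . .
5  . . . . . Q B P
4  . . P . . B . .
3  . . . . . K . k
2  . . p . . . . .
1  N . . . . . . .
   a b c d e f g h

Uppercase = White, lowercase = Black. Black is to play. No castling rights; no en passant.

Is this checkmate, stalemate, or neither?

checkmate

Black to move; black king on h3.
In check: yes, from the white queen on f5.
King squares — g2: attacked by Kf3; h2: attacked by Bf4; g3: attacked by Kf3; g4: attacked by Kf3; h4: attacked by Bg5.
Legal moves for Black: none.
In check with no legal moves → checkmate.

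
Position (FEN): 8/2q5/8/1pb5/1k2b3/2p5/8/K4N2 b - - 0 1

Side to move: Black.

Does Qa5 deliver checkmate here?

After Qa5: white king on a1; in check: yes, from the black queen on a5.
King squares — b1: attacked by Be4; a2: attacked by Qa5; b2: attacked by Pc3.
White has no legal moves → checkmate.

yes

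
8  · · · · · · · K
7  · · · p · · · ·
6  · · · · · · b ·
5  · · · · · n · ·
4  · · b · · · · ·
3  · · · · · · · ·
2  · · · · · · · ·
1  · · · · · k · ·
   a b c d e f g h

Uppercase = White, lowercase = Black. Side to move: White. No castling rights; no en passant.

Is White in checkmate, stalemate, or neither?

stalemate

White to move; white king on h8.
In check: no.
King squares — g7: attacked by Nf5; h7: attacked by Bg6; g8: attacked by Bc4.
Legal moves for White: none.
Not in check and no legal moves → stalemate.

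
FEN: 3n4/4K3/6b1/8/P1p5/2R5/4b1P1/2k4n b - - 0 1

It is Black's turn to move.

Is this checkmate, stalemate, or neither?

Black to move; black king on c1.
In check: yes, from the white rook on c3.
King squares — b1: available; d1: available; b2: available; c2: attacked by Rc3; d2: available.
Legal moves for Black: Kd2, Kb2, Kd1, Kb1, Bc2.
Black is in check but has 5 legal moves → neither.

neither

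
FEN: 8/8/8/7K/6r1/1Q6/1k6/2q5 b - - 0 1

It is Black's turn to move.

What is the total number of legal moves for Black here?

2

Black to move; king on b2.
In check: yes, from the white queen on b3.
Legal moves: Kxb3, Ka1.
Count: 2.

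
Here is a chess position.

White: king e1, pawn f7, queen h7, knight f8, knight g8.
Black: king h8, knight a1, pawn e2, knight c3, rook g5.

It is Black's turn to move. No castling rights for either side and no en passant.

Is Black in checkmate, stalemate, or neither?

checkmate

Black to move; black king on h8.
In check: yes, from the white queen on h7.
King squares — g7: attacked by Qh7; h7: attacked by Nf8; g8: attacked by Pf7.
Legal moves for Black: none.
In check with no legal moves → checkmate.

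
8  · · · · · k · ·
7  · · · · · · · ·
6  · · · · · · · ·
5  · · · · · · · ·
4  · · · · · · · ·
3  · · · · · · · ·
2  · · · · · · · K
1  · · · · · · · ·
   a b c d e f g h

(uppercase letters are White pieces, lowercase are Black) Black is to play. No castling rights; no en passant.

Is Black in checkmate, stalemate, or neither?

Black to move; black king on f8.
In check: no.
Legal moves for Black: Kg8, Ke8, Kg7, Kf7, Ke7.
Black has 5 legal moves and is not in check → neither.

neither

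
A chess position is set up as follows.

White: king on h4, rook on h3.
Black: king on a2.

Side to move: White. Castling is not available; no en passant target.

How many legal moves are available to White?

White to move; king on h4.
In check: no.
Legal moves: Kh5, Kg5, Kg4, Kg3, Rg3, Rf3, Re3, Rd3, Rc3, Rb3, Ra3+, Rh2+, Rh1.
Count: 13.

13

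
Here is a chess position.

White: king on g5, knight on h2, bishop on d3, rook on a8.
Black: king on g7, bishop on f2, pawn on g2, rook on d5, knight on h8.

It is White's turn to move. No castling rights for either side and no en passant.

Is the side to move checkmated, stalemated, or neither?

White to move; white king on g5.
In check: yes, from the black rook on d5.
King squares — f4: available; g4: available; h4: attacked by Bf2; f5: attacked by Rd5; h5: attacked by Rd5; f6: attacked by Kg7; g6: attacked by Kg7; h6: attacked by Kg7.
Legal moves for White: Kg4, Kf4, Bf5.
White is in check but has 3 legal moves → neither.

neither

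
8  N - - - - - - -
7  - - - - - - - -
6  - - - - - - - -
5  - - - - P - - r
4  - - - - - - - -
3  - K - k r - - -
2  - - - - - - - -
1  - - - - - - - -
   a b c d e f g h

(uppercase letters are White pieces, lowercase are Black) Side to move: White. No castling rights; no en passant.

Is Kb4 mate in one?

After Kb4: black king on d3; in check: no.
Black is not in check, so this cannot be checkmate.

no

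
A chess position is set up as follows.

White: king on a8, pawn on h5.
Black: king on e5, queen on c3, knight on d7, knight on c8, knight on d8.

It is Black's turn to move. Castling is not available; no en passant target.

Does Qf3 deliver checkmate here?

yes

After Qf3: white king on a8; in check: yes, from the black queen on f3.
King squares — a7: attacked by Nc8; b7: attacked by Qf3; b8: attacked by Nd7.
White has no legal moves → checkmate.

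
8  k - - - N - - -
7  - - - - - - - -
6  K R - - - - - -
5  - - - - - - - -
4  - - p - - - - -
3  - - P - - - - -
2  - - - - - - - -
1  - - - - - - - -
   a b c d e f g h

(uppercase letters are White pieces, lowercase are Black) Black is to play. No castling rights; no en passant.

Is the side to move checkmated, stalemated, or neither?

Black to move; black king on a8.
In check: no.
King squares — a7: attacked by Ka6; b7: attacked by Ka6; b8: attacked by Rb6.
Legal moves for Black: none.
Not in check and no legal moves → stalemate.

stalemate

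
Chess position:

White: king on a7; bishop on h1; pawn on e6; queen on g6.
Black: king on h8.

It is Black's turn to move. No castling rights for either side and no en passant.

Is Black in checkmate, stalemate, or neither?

stalemate

Black to move; black king on h8.
In check: no.
King squares — g7: attacked by Qg6; h7: attacked by Qg6; g8: attacked by Qg6.
Legal moves for Black: none.
Not in check and no legal moves → stalemate.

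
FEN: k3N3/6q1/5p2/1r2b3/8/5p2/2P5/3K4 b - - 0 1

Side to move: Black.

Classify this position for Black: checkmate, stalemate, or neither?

Black to move; black king on a8.
In check: no.
Legal moves for Black include: Kb8, Kb7, Ka7, Qh8, Qg8, Qf8, Qh7, Qf7, Qe7, Qd7+, Qc7, Qb7, Qa7, Qh6, Qg6, Qg5, Qg4, Qg3, ... (list truncated; more exist).
Black has legal moves and is not in check → neither.

neither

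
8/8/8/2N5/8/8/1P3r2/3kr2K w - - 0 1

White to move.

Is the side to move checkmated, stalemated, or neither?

checkmate

White to move; white king on h1.
In check: yes, from the black rook on e1.
King squares — g1: attacked by Re1; g2: attacked by Rf2; h2: attacked by Rf2.
Legal moves for White: none.
In check with no legal moves → checkmate.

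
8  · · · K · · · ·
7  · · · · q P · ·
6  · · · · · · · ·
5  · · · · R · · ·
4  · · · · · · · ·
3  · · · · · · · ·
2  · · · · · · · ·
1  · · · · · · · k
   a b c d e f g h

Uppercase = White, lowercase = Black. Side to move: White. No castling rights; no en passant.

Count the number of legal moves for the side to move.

3

White to move; king on d8.
In check: yes, from the black queen on e7.
Legal moves: Kc8, Kxe7, Rxe7.
Count: 3.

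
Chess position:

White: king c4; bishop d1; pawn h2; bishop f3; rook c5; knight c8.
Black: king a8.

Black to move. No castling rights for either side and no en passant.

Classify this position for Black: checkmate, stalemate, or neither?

neither

Black to move; black king on a8.
In check: yes, from the white bishop on f3.
Legal moves for Black: Kb8.
Black is in check but has 1 legal move → neither.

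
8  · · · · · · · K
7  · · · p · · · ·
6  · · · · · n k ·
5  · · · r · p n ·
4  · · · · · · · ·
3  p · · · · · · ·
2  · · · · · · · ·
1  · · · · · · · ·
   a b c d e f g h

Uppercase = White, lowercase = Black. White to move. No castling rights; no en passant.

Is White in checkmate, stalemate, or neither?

stalemate

White to move; white king on h8.
In check: no.
King squares — g7: attacked by Kg6; h7: attacked by Ng5; g8: attacked by Nf6.
Legal moves for White: none.
Not in check and no legal moves → stalemate.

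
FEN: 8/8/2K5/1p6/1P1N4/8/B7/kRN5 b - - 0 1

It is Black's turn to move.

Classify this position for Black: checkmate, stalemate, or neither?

Black to move; black king on a1.
In check: yes, from the white rook on b1.
King squares — b1: attacked by Ba2; a2: attacked by Nc1; b2: attacked by Rb1.
Legal moves for Black: none.
In check with no legal moves → checkmate.

checkmate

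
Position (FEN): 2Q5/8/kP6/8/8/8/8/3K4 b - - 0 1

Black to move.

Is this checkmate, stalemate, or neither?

neither

Black to move; black king on a6.
In check: yes, from the white queen on c8.
King squares — a5: available; b5: available; b6: available; a7: attacked by Pb6; b7: attacked by Qc8.
Legal moves for Black: Kxb6, Kb5, Ka5.
Black is in check but has 3 legal moves → neither.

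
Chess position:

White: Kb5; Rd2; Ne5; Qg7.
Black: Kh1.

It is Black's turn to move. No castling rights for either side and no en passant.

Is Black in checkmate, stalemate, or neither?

Black to move; black king on h1.
In check: no.
King squares — g1: attacked by Qg7; g2: attacked by Rd2; h2: attacked by Rd2.
Legal moves for Black: none.
Not in check and no legal moves → stalemate.

stalemate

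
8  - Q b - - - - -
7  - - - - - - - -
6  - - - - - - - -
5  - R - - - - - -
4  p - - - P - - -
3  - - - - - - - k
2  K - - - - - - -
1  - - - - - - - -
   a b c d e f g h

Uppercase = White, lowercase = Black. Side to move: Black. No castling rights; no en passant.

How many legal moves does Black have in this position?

10

Black to move; king on h3.
In check: no.
Legal moves: Bd7, Bb7, Be6+, Ba6, Bf5, Bg4, Kh4, Kg4, Kg2, a3.
Count: 10.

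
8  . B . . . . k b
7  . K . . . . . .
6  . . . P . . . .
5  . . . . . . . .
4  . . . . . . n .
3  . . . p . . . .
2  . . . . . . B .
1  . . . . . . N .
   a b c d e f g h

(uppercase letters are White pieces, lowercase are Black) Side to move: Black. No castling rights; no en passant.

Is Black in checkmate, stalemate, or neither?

neither

Black to move; black king on g8.
In check: no.
Legal moves for Black: Bg7, Bf6, Be5, Bd4, Bc3, Bb2, Ba1, Kf8, Kh7, Kg7, Kf7, Nh6, Nf6, Ne5, Ne3, Nh2, Nf2, d2.
Black has 18 legal moves and is not in check → neither.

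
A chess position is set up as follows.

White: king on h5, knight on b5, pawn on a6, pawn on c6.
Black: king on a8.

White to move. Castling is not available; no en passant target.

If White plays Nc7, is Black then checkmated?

no

After Nc7: black king on a8; in check: yes, from the white knight on c7.
Black has 2 legal replies: Kb8, Ka7.
In check but a legal move exists → not checkmate.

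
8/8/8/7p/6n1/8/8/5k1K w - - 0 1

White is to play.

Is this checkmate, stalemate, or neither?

White to move; white king on h1.
In check: no.
King squares — g1: attacked by Kf1; g2: attacked by Kf1; h2: attacked by Ng4.
Legal moves for White: none.
Not in check and no legal moves → stalemate.

stalemate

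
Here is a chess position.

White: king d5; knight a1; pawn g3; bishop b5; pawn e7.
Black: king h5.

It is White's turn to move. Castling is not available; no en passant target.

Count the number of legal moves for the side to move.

24

White to move; king on d5.
In check: no.
Legal moves: Ke6, Kd6, Kc6, Ke5, Kc5, Ke4, Kd4, Kc4, Be8+, Bd7, Bc6, Ba6, Bc4, Ba4, Bd3, Be2+, Bf1, Nb3, Nc2, e8=Q+, e8=R, e8=B+, e8=N, g4+.
Count: 24.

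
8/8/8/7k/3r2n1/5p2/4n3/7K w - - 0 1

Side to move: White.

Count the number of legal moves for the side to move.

0

White to move; king on h1.
In check: no.
Legal moves: none.
Count: 0.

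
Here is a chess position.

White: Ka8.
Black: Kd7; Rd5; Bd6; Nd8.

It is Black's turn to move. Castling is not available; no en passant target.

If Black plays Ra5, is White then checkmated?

yes

After Ra5: white king on a8; in check: yes, from the black rook on a5.
King squares — a7: attacked by Ra5; b7: attacked by Nd8; b8: attacked by Bd6.
White has no legal moves → checkmate.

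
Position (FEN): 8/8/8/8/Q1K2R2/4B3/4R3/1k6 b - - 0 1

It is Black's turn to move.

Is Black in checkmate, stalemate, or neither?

stalemate

Black to move; black king on b1.
In check: no.
King squares — a1: attacked by Qa4; c1: attacked by Be3; a2: attacked by Re2; b2: attacked by Re2; c2: attacked by Re2.
Legal moves for Black: none.
Not in check and no legal moves → stalemate.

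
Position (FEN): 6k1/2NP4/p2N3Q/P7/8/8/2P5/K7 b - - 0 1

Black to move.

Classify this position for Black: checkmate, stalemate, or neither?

stalemate

Black to move; black king on g8.
In check: no.
King squares — f7: attacked by Nd6; g7: attacked by Qh6; h7: attacked by Qh6; f8: attacked by Qh6; h8: attacked by Qh6.
Legal moves for Black: none.
Not in check and no legal moves → stalemate.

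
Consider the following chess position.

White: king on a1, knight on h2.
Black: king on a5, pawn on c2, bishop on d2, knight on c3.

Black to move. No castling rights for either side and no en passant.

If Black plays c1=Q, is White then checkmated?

After c1=Q: white king on a1; in check: yes, from the black queen on c1.
King squares — b1: attacked by Qc1; a2: attacked by Nc3; b2: attacked by Qc1.
White has no legal moves → checkmate.

yes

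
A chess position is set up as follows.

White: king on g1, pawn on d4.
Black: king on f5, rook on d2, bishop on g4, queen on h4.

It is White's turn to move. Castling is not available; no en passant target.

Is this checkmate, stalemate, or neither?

White to move; white king on g1.
In check: no.
Legal moves for White: Kf1, d5.
White has 2 legal moves and is not in check → neither.

neither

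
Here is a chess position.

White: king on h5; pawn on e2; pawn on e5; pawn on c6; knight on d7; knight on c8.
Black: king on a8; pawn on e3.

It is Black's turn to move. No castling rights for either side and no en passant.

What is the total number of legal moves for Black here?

Black to move; king on a8.
In check: no.
Legal moves: none.
Count: 0.

0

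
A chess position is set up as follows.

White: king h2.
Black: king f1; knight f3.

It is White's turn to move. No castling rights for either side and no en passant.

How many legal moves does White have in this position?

3

White to move; king on h2.
In check: yes, from the black knight on f3.
Legal moves: Kh3, Kg3, Kh1.
Count: 3.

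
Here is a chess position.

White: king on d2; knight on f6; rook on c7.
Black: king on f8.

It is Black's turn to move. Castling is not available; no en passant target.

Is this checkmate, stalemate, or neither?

stalemate

Black to move; black king on f8.
In check: no.
King squares — e7: attacked by Rc7; f7: attacked by Rc7; g7: attacked by Rc7; e8: attacked by Nf6; g8: attacked by Nf6.
Legal moves for Black: none.
Not in check and no legal moves → stalemate.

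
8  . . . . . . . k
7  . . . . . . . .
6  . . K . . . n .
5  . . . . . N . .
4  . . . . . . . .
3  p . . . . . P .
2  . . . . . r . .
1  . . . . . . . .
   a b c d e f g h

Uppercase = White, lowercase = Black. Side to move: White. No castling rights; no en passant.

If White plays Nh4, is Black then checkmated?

no

After Nh4: black king on h8; in check: no.
Black is not in check, so this cannot be checkmate.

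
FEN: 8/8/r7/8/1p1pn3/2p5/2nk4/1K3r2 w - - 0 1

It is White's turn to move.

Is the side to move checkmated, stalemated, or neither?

White to move; white king on b1.
In check: yes, from the black rook on f1.
King squares — a1: attacked by Rf1; c1: attacked by Rf1; a2: attacked by Ra6; b2: attacked by Pc3; c2: attacked by Kd2.
Legal moves for White: none.
In check with no legal moves → checkmate.

checkmate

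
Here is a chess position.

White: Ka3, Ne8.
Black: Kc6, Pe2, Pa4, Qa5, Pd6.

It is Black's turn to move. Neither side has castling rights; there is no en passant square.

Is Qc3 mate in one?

no

After Qc3: white king on a3; in check: yes, from the black queen on c3.
White has 2 legal replies: Kxa4, Ka2.
In check but a legal move exists → not checkmate.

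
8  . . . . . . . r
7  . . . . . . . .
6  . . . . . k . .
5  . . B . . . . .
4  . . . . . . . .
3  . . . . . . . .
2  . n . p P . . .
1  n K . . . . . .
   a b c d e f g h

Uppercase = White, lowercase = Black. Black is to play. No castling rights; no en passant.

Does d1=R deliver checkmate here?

no

After d1=R: white king on b1; in check: yes, from the black rook on d1.
White has 2 legal replies: Kxb2, Ka2.
In check but a legal move exists → not checkmate.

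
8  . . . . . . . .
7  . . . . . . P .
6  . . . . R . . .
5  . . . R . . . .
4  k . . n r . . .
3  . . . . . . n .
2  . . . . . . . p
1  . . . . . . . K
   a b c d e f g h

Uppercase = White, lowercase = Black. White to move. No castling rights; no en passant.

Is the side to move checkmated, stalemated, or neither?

neither

White to move; white king on h1.
In check: yes, from the black knight on g3.
Legal moves for White: Kxh2, Kg2.
White is in check but has 2 legal moves → neither.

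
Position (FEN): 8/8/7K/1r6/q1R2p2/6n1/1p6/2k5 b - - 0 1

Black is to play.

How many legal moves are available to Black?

Black to move; king on c1.
In check: yes, from the white rook on c4.
Legal moves: Kd2, Kd1, Kb1, Qxc4, Qc2.
Count: 5.

5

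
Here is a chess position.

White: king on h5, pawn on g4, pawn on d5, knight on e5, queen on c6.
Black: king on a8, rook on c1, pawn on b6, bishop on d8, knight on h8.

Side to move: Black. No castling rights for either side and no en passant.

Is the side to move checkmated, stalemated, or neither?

Black to move; black king on a8.
In check: yes, from the white queen on c6.
King squares — a7: available; b7: attacked by Qc6; b8: available.
Legal moves for Black: Kb8, Ka7, Rxc6.
Black is in check but has 3 legal moves → neither.

neither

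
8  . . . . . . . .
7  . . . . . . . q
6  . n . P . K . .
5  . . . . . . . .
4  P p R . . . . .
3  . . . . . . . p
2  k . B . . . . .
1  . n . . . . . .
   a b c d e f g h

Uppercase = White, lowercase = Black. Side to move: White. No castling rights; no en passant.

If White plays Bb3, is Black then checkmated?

no

After Bb3: black king on a2; in check: yes, from the white bishop on b3.
Black has 4 legal replies: Kxb3, Ka3, Kb2, Ka1.
In check but a legal move exists → not checkmate.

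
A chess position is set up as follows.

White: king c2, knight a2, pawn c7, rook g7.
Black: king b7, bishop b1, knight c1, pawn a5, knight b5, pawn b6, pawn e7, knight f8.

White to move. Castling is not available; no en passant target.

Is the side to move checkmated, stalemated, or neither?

neither

White to move; white king on c2.
In check: yes, from the black bishop on b1.
Legal moves for White: Kd2, Kb2, Kd1, Kxc1, Kxb1.
White is in check but has 5 legal moves → neither.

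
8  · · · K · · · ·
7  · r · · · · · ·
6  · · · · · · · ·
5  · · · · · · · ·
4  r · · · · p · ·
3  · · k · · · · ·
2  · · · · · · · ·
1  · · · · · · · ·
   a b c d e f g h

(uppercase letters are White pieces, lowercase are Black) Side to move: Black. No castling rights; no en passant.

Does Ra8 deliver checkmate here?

yes

After Ra8: white king on d8; in check: yes, from the black rook on a8.
King squares — c7: attacked by Rb7; d7: attacked by Rb7; e7: attacked by Rb7; c8: attacked by Ra8; e8: attacked by Ra8.
White has no legal moves → checkmate.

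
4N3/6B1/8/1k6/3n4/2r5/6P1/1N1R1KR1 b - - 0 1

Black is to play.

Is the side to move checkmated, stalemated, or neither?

Black to move; black king on b5.
In check: no.
Legal moves for Black include: Kc6, Kb6, Ka6, Kc5, Ka5, Kc4, Kb4, Ka4, Ne6, Nc6, Nf5, Nf3, Nb3, Ne2, Nc2, Rc8, Rc7, Rc6, ... (list truncated; more exist).
Black has legal moves and is not in check → neither.

neither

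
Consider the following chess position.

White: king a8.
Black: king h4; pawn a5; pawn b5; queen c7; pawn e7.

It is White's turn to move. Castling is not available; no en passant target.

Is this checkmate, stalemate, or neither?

White to move; white king on a8.
In check: no.
King squares — a7: attacked by Qc7; b7: attacked by Qc7; b8: attacked by Qc7.
Legal moves for White: none.
Not in check and no legal moves → stalemate.

stalemate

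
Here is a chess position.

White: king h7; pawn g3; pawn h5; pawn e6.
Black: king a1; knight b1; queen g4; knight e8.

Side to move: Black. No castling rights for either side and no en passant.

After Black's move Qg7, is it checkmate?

yes

After Qg7: white king on h7; in check: yes, from the black queen on g7.
King squares — g6: attacked by Qg7; h6: attacked by Qg7; g7: attacked by Ne8; g8: attacked by Qg7; h8: attacked by Qg7.
White has no legal moves → checkmate.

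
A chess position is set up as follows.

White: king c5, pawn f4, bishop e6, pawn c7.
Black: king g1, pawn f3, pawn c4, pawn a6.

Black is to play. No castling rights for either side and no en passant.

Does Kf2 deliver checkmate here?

After Kf2: white king on c5; in check: no.
White is not in check, so this cannot be checkmate.

no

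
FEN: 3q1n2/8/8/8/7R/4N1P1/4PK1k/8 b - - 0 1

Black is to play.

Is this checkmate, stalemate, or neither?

neither

Black to move; black king on h2.
In check: yes, from the white rook on h4.
Legal moves for Black: Qxh4.
Black is in check but has 1 legal move → neither.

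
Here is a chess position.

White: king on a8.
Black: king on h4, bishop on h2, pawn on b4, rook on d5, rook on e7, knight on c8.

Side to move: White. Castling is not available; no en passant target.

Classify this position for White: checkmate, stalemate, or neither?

stalemate

White to move; white king on a8.
In check: no.
King squares — a7: attacked by Re7; b7: attacked by Re7; b8: attacked by Bh2.
Legal moves for White: none.
Not in check and no legal moves → stalemate.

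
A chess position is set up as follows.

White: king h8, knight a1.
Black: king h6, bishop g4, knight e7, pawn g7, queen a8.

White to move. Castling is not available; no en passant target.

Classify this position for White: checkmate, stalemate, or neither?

checkmate

White to move; white king on h8.
In check: yes, from the black queen on a8.
King squares — g7: attacked by Kh6; h7: attacked by Kh6; g8: attacked by Ne7.
Legal moves for White: none.
In check with no legal moves → checkmate.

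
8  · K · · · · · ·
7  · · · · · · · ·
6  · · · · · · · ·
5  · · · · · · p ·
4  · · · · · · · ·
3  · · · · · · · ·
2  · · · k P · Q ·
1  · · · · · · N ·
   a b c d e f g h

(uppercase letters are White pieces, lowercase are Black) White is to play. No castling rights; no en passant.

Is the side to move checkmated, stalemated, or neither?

neither

White to move; white king on b8.
In check: no.
Legal moves for White include: Kc8, Ka8, Kc7, Kb7, Ka7, Qa8, Qb7, Qc6, Qxg5+, Qd5+, Qg4, Qe4, Qh3, Qg3, Qf3, Qh2, Qf2, Qh1, ... (list truncated; more exist).
White has legal moves and is not in check → neither.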